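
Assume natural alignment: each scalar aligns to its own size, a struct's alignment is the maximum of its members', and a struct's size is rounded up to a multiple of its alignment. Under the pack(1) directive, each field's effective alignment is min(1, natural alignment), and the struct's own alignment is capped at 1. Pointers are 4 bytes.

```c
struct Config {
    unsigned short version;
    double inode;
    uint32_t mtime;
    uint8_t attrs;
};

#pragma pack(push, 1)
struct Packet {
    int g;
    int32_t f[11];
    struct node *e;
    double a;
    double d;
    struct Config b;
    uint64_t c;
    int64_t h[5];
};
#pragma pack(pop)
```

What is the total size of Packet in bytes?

140 bytes

Config: @0: version [2B, align 2] → 2; +6 pad (align 8); @8: inode [8B, align 8] → 16; @16: mtime [4B, align 4] → 20; @20: attrs [1B, align 1] → 21; +3 tail pad (align 8); size 24, align 8
@0: g [4B, align 1] → 4
@4: f [44B, align 1] → 48
@48: e [4B, align 1] → 52
@52: a [8B, align 1] → 60
@60: d [8B, align 1] → 68
@68: b [24B, align 1] → 92
@92: c [8B, align 1] → 100
@100: h [40B, align 1] → 140
size 140, align 1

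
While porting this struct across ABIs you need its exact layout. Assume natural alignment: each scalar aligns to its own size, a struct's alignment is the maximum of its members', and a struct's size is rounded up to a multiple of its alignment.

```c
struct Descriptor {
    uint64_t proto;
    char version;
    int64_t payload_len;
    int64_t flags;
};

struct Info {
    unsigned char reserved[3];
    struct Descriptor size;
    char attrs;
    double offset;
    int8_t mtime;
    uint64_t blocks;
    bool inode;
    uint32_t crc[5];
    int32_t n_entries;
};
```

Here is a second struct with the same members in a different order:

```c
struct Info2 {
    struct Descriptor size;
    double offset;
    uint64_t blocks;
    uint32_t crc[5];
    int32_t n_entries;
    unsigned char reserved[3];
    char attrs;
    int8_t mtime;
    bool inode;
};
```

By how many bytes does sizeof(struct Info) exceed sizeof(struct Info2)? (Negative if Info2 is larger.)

Descriptor: @0: proto [8B, align 8] → 8; @8: version [1B, align 1] → 9; +7 pad (align 8); @16: payload_len [8B, align 8] → 24; @24: flags [8B, align 8] → 32; size 32, align 8
@0: reserved [3B, align 1] → 3
+5 pad (align 8)
@8: size [32B, align 8] → 40
@40: attrs [1B, align 1] → 41
+7 pad (align 8)
@48: offset [8B, align 8] → 56
@56: mtime [1B, align 1] → 57
+7 pad (align 8)
@64: blocks [8B, align 8] → 72
@72: inode [1B, align 1] → 73
+3 pad (align 4)
@76: crc [20B, align 4] → 96
@96: n_entries [4B, align 4] → 100
+4 tail pad (align 8)
size 104, align 8
— Info2 —
@0: size [32B, align 8] → 32
@32: offset [8B, align 8] → 40
@40: blocks [8B, align 8] → 48
@48: crc [20B, align 4] → 68
@68: n_entries [4B, align 4] → 72
@72: reserved [3B, align 1] → 75
@75: attrs [1B, align 1] → 76
@76: mtime [1B, align 1] → 77
@77: inode [1B, align 1] → 78
+2 tail pad (align 8)
size 80, align 8
104 − 80 = 24

24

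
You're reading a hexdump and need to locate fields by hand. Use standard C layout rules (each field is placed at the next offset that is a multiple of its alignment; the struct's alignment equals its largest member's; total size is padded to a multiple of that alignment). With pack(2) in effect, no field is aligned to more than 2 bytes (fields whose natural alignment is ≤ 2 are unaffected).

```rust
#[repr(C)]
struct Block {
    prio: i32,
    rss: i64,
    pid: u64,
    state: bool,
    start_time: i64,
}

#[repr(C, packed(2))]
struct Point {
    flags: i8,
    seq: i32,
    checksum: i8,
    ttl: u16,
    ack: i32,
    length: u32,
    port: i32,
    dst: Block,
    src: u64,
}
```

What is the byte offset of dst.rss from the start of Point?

Block: 0..4  prio  (4B, 4-aligned); 4..8  -- padding (4B); 8..16  rss  (8B, 8-aligned); 16..24  pid  (8B, 8-aligned); 24..25  state  (1B, 1-aligned); 25..32  -- padding (7B); 32..40  start_time  (8B, 8-aligned); sizeof = 40, alignof = 8
0..1  flags  (1B, 1-aligned)
1..2  -- padding (1B)
2..6  seq  (4B, 2-aligned)
6..7  checksum  (1B, 1-aligned)
7..8  -- padding (1B)
8..10  ttl  (2B, 2-aligned)
10..14  ack  (4B, 2-aligned)
14..18  length  (4B, 2-aligned)
18..22  port  (4B, 2-aligned)
22..62  dst  (40B, 2-aligned)
within Block: rss at 8
22 + 8 = 30

30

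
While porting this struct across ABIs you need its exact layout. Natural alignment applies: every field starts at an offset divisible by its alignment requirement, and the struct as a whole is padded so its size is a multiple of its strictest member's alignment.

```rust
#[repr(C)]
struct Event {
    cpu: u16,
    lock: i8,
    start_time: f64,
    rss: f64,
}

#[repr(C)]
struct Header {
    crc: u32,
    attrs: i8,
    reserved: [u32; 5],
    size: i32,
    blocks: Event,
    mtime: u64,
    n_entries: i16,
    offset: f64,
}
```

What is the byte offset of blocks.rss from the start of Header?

Event: @0: cpu [2B, align 2] → 2; @2: lock [1B, align 1] → 3; +5 pad (align 8); @8: start_time [8B, align 8] → 16; @16: rss [8B, align 8] → 24; size 24, align 8
@0: crc [4B, align 4] → 4
@4: attrs [1B, align 1] → 5
+3 pad (align 4)
@8: reserved [20B, align 4] → 28
@28: size [4B, align 4] → 32
@32: blocks [24B, align 8] → 56
within Event: rss at 16
32 + 16 = 48

48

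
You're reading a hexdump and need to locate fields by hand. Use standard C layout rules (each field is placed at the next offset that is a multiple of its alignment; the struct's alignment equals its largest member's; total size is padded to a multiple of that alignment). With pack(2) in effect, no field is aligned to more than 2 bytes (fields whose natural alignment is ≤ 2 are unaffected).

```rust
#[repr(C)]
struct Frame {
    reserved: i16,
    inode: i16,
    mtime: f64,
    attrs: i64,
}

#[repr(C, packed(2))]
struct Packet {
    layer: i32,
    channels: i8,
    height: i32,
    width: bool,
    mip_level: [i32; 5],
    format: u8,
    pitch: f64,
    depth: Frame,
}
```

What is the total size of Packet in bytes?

Frame: reserved at 0 (size 2, align 2) → ends 2; inode at 2 (size 2, align 2) → ends 4; pad 4 to align 8 for mtime; mtime at 8 (size 8, align 8) → ends 16; attrs at 16 (size 8, align 8) → ends 24; total 24 bytes, alignment 8
layer at 0 (size 4, align 2) → ends 4
channels at 4 (size 1, align 1) → ends 5
pad 1 to align 2 for height
height at 6 (size 4, align 2) → ends 10
width at 10 (size 1, align 1) → ends 11
pad 1 to align 2 for mip_level
mip_level at 12 (size 20, align 2) → ends 32
format at 32 (size 1, align 1) → ends 33
pad 1 to align 2 for pitch
pitch at 34 (size 8, align 2) → ends 42
depth at 42 (size 24, align 2) → ends 66
total 66 bytes, alignment 2

66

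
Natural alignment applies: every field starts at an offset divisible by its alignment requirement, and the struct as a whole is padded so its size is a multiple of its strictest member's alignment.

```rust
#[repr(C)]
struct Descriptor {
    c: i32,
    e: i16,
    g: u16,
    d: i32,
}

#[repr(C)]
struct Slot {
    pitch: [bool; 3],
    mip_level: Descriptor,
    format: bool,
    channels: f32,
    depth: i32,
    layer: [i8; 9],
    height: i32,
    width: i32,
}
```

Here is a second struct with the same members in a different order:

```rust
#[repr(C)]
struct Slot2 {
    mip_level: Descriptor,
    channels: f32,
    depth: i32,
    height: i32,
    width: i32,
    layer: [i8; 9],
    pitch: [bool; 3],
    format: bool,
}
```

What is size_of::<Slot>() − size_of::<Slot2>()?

Descriptor: @0: c [4B, align 4] → 4; @4: e [2B, align 2] → 6; @6: g [2B, align 2] → 8; @8: d [4B, align 4] → 12; size 12, align 4
@0: pitch [3B, align 1] → 3
+1 pad (align 4)
@4: mip_level [12B, align 4] → 16
@16: format [1B, align 1] → 17
+3 pad (align 4)
@20: channels [4B, align 4] → 24
@24: depth [4B, align 4] → 28
@28: layer [9B, align 1] → 37
+3 pad (align 4)
@40: height [4B, align 4] → 44
@44: width [4B, align 4] → 48
size 48, align 4
— Slot2 —
@0: mip_level [12B, align 4] → 12
@12: channels [4B, align 4] → 16
@16: depth [4B, align 4] → 20
@20: height [4B, align 4] → 24
@24: width [4B, align 4] → 28
@28: layer [9B, align 1] → 37
@37: pitch [3B, align 1] → 40
@40: format [1B, align 1] → 41
+3 tail pad (align 4)
size 44, align 4
48 − 44 = 4

4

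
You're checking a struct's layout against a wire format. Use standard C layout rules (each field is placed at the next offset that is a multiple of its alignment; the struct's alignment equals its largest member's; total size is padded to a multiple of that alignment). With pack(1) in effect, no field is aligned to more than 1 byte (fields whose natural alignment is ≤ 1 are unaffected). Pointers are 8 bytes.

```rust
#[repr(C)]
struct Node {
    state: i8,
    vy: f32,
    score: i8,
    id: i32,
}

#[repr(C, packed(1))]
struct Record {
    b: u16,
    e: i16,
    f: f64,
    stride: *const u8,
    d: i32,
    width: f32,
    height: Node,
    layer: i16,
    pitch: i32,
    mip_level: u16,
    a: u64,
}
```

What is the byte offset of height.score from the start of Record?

Node: state at 0 (size 1, align 1) → ends 1; pad 3 to align 4 for vy; vy at 4 (size 4, align 4) → ends 8; score at 8 (size 1, align 1) → ends 9; pad 3 to align 4 for id; id at 12 (size 4, align 4) → ends 16; total 16 bytes, alignment 4
b at 0 (size 2, align 1) → ends 2
e at 2 (size 2, align 1) → ends 4
f at 4 (size 8, align 1) → ends 12
stride at 12 (size 8, align 1) → ends 20
d at 20 (size 4, align 1) → ends 24
width at 24 (size 4, align 1) → ends 28
height at 28 (size 16, align 1) → ends 44
within Node: score at 8
28 + 8 = 36

36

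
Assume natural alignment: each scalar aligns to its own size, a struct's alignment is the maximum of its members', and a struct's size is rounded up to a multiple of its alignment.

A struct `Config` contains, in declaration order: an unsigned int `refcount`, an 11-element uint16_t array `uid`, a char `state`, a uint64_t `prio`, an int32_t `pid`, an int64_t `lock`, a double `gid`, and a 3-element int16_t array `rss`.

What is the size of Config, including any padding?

refcount at 0 (size 4, align 4) → ends 4
uid at 4 (size 22, align 2) → ends 26
state at 26 (size 1, align 1) → ends 27
pad 5 to align 8 for prio
prio at 32 (size 8, align 8) → ends 40
pid at 40 (size 4, align 4) → ends 44
pad 4 to align 8 for lock
lock at 48 (size 8, align 8) → ends 56
gid at 56 (size 8, align 8) → ends 64
rss at 64 (size 6, align 2) → ends 70
tail pad 2 to reach multiple of 8
total 72 bytes, alignment 8

72 bytes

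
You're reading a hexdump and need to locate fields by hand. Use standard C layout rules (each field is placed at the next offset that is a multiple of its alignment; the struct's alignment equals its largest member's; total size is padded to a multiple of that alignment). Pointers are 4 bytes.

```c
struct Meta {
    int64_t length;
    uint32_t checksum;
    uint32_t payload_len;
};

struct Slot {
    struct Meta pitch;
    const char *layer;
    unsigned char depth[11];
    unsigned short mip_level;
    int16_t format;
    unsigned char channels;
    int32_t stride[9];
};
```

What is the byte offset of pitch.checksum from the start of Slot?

8

Meta: length at 0 (size 8, align 8) → ends 8; checksum at 8 (size 4, align 4) → ends 12; payload_len at 12 (size 4, align 4) → ends 16; total 16 bytes, alignment 8
pitch at 0 (size 16, align 8) → ends 16
within Meta: checksum at 8
0 + 8 = 8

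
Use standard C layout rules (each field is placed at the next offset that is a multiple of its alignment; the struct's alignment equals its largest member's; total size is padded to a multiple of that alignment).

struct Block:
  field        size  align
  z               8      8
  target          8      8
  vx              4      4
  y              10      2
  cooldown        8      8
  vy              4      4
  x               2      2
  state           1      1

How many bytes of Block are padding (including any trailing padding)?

3

z at 0 (size 8, align 8) → ends 8
target at 8 (size 8, align 8) → ends 16
vx at 16 (size 4, align 4) → ends 20
y at 20 (size 10, align 2) → ends 30
pad 2 to align 8 for cooldown
cooldown at 32 (size 8, align 8) → ends 40
vy at 40 (size 4, align 4) → ends 44
x at 44 (size 2, align 2) → ends 46
state at 46 (size 1, align 1) → ends 47
tail pad 1 to reach multiple of 8
total 48 bytes, alignment 8
data bytes 45, size 48 → padding 3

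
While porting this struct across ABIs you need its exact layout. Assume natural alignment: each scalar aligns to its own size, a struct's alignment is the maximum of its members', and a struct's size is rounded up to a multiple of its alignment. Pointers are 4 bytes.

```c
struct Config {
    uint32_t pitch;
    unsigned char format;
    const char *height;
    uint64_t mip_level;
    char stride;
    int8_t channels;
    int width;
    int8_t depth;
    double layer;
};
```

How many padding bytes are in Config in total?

pitch at 0 (size 4, align 4) → ends 4
format at 4 (size 1, align 1) → ends 5
pad 3 to align 4 for height
height at 8 (size 4, align 4) → ends 12
pad 4 to align 8 for mip_level
mip_level at 16 (size 8, align 8) → ends 24
stride at 24 (size 1, align 1) → ends 25
channels at 25 (size 1, align 1) → ends 26
pad 2 to align 4 for width
width at 28 (size 4, align 4) → ends 32
depth at 32 (size 1, align 1) → ends 33
pad 7 to align 8 for layer
layer at 40 (size 8, align 8) → ends 48
total 48 bytes, alignment 8
data bytes 32, size 48 → padding 16

16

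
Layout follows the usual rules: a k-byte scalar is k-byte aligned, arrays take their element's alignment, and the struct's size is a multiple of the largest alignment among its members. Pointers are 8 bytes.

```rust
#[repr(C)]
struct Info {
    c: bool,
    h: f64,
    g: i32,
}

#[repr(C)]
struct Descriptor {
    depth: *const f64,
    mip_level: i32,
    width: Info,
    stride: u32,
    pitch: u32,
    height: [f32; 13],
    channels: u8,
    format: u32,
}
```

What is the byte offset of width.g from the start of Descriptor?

32

Info: @0: c [1B, align 1] → 1; +7 pad (align 8); @8: h [8B, align 8] → 16; @16: g [4B, align 4] → 20; +4 tail pad (align 8); size 24, align 8
@0: depth [8B, align 8] → 8
@8: mip_level [4B, align 4] → 12
+4 pad (align 8)
@16: width [24B, align 8] → 40
within Info: g at 16
16 + 16 = 32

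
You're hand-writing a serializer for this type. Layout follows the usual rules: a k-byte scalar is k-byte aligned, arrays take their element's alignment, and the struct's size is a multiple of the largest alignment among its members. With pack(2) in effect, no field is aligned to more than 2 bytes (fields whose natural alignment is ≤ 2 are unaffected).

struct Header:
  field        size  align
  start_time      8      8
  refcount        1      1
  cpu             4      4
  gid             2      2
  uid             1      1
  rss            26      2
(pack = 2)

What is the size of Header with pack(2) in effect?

44

0..8  start_time  (8B, 2-aligned)
8..9  refcount  (1B, 1-aligned)
9..10  -- padding (1B)
10..14  cpu  (4B, 2-aligned)
14..16  gid  (2B, 2-aligned)
16..17  uid  (1B, 1-aligned)
17..18  -- padding (1B)
18..44  rss  (26B, 2-aligned)
sizeof = 44, alignof = 2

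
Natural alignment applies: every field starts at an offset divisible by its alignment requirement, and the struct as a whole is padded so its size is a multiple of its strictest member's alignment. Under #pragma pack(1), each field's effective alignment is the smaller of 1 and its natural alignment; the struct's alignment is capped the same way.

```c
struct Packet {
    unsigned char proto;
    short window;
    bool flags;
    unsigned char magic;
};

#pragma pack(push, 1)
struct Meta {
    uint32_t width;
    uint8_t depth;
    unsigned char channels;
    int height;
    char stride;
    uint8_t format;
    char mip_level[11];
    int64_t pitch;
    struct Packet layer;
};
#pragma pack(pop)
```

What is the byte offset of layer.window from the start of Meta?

33

Packet: proto at 0 (size 1, align 1) → ends 1; pad 1 to align 2 for window; window at 2 (size 2, align 2) → ends 4; flags at 4 (size 1, align 1) → ends 5; magic at 5 (size 1, align 1) → ends 6; total 6 bytes, alignment 2
width at 0 (size 4, align 1) → ends 4
depth at 4 (size 1, align 1) → ends 5
channels at 5 (size 1, align 1) → ends 6
height at 6 (size 4, align 1) → ends 10
stride at 10 (size 1, align 1) → ends 11
format at 11 (size 1, align 1) → ends 12
mip_level at 12 (size 11, align 1) → ends 23
pitch at 23 (size 8, align 1) → ends 31
layer at 31 (size 6, align 1) → ends 37
within Packet: window at 2
31 + 2 = 33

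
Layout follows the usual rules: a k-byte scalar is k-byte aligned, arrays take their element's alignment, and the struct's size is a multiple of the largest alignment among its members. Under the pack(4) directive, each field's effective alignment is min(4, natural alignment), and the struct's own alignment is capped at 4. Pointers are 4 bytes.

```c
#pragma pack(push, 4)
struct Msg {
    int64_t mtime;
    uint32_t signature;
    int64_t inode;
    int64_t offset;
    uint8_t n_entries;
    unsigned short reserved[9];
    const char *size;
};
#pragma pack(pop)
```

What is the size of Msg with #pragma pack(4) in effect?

@0: mtime [8B, align 4] → 8
@8: signature [4B, align 4] → 12
@12: inode [8B, align 4] → 20
@20: offset [8B, align 4] → 28
@28: n_entries [1B, align 1] → 29
+1 pad (align 2)
@30: reserved [18B, align 2] → 48
@48: size [4B, align 4] → 52
size 52, align 4

52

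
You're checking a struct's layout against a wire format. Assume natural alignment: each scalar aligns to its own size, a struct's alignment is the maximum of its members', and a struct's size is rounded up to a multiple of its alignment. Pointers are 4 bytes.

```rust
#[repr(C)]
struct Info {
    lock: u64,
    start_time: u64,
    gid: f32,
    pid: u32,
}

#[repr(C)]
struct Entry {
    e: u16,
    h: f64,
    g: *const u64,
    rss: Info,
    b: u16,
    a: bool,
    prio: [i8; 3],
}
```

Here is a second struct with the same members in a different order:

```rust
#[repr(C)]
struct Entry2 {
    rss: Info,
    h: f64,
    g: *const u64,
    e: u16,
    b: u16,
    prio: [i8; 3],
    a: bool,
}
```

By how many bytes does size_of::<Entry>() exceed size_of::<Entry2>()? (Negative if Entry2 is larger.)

8

Info: @0: lock [8B, align 8] → 8; @8: start_time [8B, align 8] → 16; @16: gid [4B, align 4] → 20; @20: pid [4B, align 4] → 24; size 24, align 8
@0: e [2B, align 2] → 2
+6 pad (align 8)
@8: h [8B, align 8] → 16
@16: g [4B, align 4] → 20
+4 pad (align 8)
@24: rss [24B, align 8] → 48
@48: b [2B, align 2] → 50
@50: a [1B, align 1] → 51
@51: prio [3B, align 1] → 54
+2 tail pad (align 8)
size 56, align 8
— Entry2 —
@0: rss [24B, align 8] → 24
@24: h [8B, align 8] → 32
@32: g [4B, align 4] → 36
@36: e [2B, align 2] → 38
@38: b [2B, align 2] → 40
@40: prio [3B, align 1] → 43
@43: a [1B, align 1] → 44
+4 tail pad (align 8)
size 48, align 8
56 − 48 = 8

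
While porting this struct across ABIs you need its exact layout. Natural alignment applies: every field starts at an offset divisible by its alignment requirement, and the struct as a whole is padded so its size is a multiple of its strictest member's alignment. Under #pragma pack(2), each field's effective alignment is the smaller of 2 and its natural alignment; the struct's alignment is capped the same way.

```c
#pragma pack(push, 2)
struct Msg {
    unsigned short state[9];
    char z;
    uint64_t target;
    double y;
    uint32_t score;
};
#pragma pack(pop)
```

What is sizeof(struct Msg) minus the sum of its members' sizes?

1

0..18  state  (18B, 2-aligned)
18..19  z  (1B, 1-aligned)
19..20  -- padding (1B)
20..28  target  (8B, 2-aligned)
28..36  y  (8B, 2-aligned)
36..40  score  (4B, 2-aligned)
sizeof = 40, alignof = 2
data bytes 39, size 40 → padding 1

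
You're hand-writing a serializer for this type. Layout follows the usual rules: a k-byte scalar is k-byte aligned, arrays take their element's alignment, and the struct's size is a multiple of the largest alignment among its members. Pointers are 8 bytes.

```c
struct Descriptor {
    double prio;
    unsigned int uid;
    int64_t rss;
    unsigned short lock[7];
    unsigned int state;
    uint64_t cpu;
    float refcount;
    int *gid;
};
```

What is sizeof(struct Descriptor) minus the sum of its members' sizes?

14

@0: prio [8B, align 8] → 8
@8: uid [4B, align 4] → 12
+4 pad (align 8)
@16: rss [8B, align 8] → 24
@24: lock [14B, align 2] → 38
+2 pad (align 4)
@40: state [4B, align 4] → 44
+4 pad (align 8)
@48: cpu [8B, align 8] → 56
@56: refcount [4B, align 4] → 60
+4 pad (align 8)
@64: gid [8B, align 8] → 72
size 72, align 8
data bytes 58, size 72 → padding 14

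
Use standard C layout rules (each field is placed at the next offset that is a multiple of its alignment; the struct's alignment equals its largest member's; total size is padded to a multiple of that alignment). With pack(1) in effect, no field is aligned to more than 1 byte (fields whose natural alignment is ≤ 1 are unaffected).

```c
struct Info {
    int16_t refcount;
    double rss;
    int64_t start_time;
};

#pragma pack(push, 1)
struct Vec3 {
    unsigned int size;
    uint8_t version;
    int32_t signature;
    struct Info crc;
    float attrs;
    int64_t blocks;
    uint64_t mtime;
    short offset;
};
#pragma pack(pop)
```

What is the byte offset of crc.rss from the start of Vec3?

17

Info: @0: refcount [2B, align 2] → 2; +6 pad (align 8); @8: rss [8B, align 8] → 16; @16: start_time [8B, align 8] → 24; size 24, align 8
@0: size [4B, align 1] → 4
@4: version [1B, align 1] → 5
@5: signature [4B, align 1] → 9
@9: crc [24B, align 1] → 33
within Info: rss at 8
9 + 8 = 17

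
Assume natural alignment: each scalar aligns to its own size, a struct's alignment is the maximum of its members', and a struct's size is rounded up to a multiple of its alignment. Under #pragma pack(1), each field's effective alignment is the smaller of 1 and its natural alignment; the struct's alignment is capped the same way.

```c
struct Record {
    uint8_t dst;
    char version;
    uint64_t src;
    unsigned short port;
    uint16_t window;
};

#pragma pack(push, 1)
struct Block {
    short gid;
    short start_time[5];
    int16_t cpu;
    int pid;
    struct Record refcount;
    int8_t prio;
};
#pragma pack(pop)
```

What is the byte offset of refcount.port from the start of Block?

34

Record: dst at 0 (size 1, align 1) → ends 1; version at 1 (size 1, align 1) → ends 2; pad 6 to align 8 for src; src at 8 (size 8, align 8) → ends 16; port at 16 (size 2, align 2) → ends 18; window at 18 (size 2, align 2) → ends 20; tail pad 4 to reach multiple of 8; total 24 bytes, alignment 8
gid at 0 (size 2, align 1) → ends 2
start_time at 2 (size 10, align 1) → ends 12
cpu at 12 (size 2, align 1) → ends 14
pid at 14 (size 4, align 1) → ends 18
refcount at 18 (size 24, align 1) → ends 42
within Record: port at 16
18 + 16 = 34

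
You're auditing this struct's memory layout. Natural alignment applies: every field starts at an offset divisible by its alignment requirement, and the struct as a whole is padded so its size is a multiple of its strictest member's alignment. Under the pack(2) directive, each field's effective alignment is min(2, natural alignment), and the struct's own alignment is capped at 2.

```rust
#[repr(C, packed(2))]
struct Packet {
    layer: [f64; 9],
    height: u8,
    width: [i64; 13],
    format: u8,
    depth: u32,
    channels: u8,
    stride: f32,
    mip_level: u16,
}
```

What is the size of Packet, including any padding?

layer at 0 (size 72, align 2) → ends 72
height at 72 (size 1, align 1) → ends 73
pad 1 to align 2 for width
width at 74 (size 104, align 2) → ends 178
format at 178 (size 1, align 1) → ends 179
pad 1 to align 2 for depth
depth at 180 (size 4, align 2) → ends 184
channels at 184 (size 1, align 1) → ends 185
pad 1 to align 2 for stride
stride at 186 (size 4, align 2) → ends 190
mip_level at 190 (size 2, align 2) → ends 192
total 192 bytes, alignment 2

192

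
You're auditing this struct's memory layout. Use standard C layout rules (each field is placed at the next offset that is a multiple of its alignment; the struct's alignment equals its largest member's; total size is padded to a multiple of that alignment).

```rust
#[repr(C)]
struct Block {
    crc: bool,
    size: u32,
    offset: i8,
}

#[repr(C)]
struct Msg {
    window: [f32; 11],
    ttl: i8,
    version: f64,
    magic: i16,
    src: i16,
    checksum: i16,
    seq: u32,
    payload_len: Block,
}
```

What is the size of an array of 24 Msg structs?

1920

Block: @0: crc [1B, align 1] → 1; +3 pad (align 4); @4: size [4B, align 4] → 8; @8: offset [1B, align 1] → 9; +3 tail pad (align 4); size 12, align 4
@0: window [44B, align 4] → 44
@44: ttl [1B, align 1] → 45
+3 pad (align 8)
@48: version [8B, align 8] → 56
@56: magic [2B, align 2] → 58
@58: src [2B, align 2] → 60
@60: checksum [2B, align 2] → 62
+2 pad (align 4)
@64: seq [4B, align 4] → 68
@68: payload_len [12B, align 4] → 80
size 80, align 8
array of 24: 24 × 80 = 1920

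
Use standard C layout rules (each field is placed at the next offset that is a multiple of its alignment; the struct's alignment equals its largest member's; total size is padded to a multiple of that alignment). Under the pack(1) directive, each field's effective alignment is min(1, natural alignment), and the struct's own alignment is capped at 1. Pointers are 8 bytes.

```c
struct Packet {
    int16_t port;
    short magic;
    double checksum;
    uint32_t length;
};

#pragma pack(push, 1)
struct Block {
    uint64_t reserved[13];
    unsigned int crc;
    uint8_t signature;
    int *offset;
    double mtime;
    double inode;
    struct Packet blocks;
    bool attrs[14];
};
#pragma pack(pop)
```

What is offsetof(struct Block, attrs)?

Packet: port at 0 (size 2, align 2) → ends 2; magic at 2 (size 2, align 2) → ends 4; pad 4 to align 8 for checksum; checksum at 8 (size 8, align 8) → ends 16; length at 16 (size 4, align 4) → ends 20; tail pad 4 to reach multiple of 8; total 24 bytes, alignment 8
reserved at 0 (size 104, align 1) → ends 104
crc at 104 (size 4, align 1) → ends 108
signature at 108 (size 1, align 1) → ends 109
offset at 109 (size 8, align 1) → ends 117
mtime at 117 (size 8, align 1) → ends 125
inode at 125 (size 8, align 1) → ends 133
blocks at 133 (size 24, align 1) → ends 157
attrs at 157 (size 14, align 1) → ends 171

157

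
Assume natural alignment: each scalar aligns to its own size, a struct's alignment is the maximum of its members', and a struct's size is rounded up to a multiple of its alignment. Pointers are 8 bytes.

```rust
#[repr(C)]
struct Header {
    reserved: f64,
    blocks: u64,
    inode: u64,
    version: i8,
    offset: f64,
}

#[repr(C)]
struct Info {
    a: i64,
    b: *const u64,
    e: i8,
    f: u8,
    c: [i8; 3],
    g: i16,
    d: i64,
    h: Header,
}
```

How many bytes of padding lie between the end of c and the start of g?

Header: @0: reserved [8B, align 8] → 8; @8: blocks [8B, align 8] → 16; @16: inode [8B, align 8] → 24; @24: version [1B, align 1] → 25; +7 pad (align 8); @32: offset [8B, align 8] → 40; size 40, align 8
@0: a [8B, align 8] → 8
@8: b [8B, align 8] → 16
@16: e [1B, align 1] → 17
@17: f [1B, align 1] → 18
@18: c [3B, align 1] → 21
+1 pad (align 2)
@22: g [2B, align 2] → 24

1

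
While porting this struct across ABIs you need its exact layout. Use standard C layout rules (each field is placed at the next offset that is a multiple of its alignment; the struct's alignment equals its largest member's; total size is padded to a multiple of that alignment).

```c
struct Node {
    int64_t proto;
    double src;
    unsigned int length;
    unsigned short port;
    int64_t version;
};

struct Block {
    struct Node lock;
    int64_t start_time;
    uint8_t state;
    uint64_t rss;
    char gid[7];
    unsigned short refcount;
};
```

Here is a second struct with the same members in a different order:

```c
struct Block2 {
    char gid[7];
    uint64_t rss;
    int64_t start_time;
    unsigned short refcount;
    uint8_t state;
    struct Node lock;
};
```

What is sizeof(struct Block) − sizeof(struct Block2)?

8

Node: proto at 0 (size 8, align 8) → ends 8; src at 8 (size 8, align 8) → ends 16; length at 16 (size 4, align 4) → ends 20; port at 20 (size 2, align 2) → ends 22; pad 2 to align 8 for version; version at 24 (size 8, align 8) → ends 32; total 32 bytes, alignment 8
lock at 0 (size 32, align 8) → ends 32
start_time at 32 (size 8, align 8) → ends 40
state at 40 (size 1, align 1) → ends 41
pad 7 to align 8 for rss
rss at 48 (size 8, align 8) → ends 56
gid at 56 (size 7, align 1) → ends 63
pad 1 to align 2 for refcount
refcount at 64 (size 2, align 2) → ends 66
tail pad 6 to reach multiple of 8
total 72 bytes, alignment 8
— Block2 —
gid at 0 (size 7, align 1) → ends 7
pad 1 to align 8 for rss
rss at 8 (size 8, align 8) → ends 16
start_time at 16 (size 8, align 8) → ends 24
refcount at 24 (size 2, align 2) → ends 26
state at 26 (size 1, align 1) → ends 27
pad 5 to align 8 for lock
lock at 32 (size 32, align 8) → ends 64
total 64 bytes, alignment 8
72 − 64 = 8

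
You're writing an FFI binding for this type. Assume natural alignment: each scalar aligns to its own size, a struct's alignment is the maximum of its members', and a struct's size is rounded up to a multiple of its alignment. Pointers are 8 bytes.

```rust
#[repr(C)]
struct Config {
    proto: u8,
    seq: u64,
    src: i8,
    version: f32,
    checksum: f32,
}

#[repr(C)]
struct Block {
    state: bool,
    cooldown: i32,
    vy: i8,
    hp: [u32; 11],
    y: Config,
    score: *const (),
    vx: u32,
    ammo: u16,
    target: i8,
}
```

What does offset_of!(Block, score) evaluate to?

Config: 0..1  proto  (1B, 1-aligned); 1..8  -- padding (7B); 8..16  seq  (8B, 8-aligned); 16..17  src  (1B, 1-aligned); 17..20  -- padding (3B); 20..24  version  (4B, 4-aligned); 24..28  checksum  (4B, 4-aligned); 28..32  -- tail padding (4B); sizeof = 32, alignof = 8
0..1  state  (1B, 1-aligned)
1..4  -- padding (3B)
4..8  cooldown  (4B, 4-aligned)
8..9  vy  (1B, 1-aligned)
9..12  -- padding (3B)
12..56  hp  (44B, 4-aligned)
56..88  y  (32B, 8-aligned)
88..96  score  (8B, 8-aligned)

88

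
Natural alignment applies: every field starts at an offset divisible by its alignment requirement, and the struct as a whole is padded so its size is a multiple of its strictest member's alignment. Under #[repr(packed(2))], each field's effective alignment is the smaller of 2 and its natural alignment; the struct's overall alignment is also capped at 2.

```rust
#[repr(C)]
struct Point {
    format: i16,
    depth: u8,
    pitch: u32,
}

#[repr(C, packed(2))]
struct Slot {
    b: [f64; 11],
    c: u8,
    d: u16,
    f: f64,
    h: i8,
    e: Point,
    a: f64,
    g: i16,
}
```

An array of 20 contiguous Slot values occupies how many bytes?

Point: @0: format [2B, align 2] → 2; @2: depth [1B, align 1] → 3; +1 pad (align 4); @4: pitch [4B, align 4] → 8; size 8, align 4
@0: b [88B, align 2] → 88
@88: c [1B, align 1] → 89
+1 pad (align 2)
@90: d [2B, align 2] → 92
@92: f [8B, align 2] → 100
@100: h [1B, align 1] → 101
+1 pad (align 2)
@102: e [8B, align 2] → 110
@110: a [8B, align 2] → 118
@118: g [2B, align 2] → 120
size 120, align 2
array of 20: 20 × 120 = 2400

2400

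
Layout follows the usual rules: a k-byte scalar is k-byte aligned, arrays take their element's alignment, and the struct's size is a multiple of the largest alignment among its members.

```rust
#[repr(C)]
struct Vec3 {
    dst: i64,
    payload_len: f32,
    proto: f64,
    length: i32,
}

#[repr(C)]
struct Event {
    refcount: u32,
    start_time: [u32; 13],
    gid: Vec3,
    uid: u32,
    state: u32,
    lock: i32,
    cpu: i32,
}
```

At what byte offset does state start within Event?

92

Vec3: dst at 0 (size 8, align 8) → ends 8; payload_len at 8 (size 4, align 4) → ends 12; pad 4 to align 8 for proto; proto at 16 (size 8, align 8) → ends 24; length at 24 (size 4, align 4) → ends 28; tail pad 4 to reach multiple of 8; total 32 bytes, alignment 8
refcount at 0 (size 4, align 4) → ends 4
start_time at 4 (size 52, align 4) → ends 56
gid at 56 (size 32, align 8) → ends 88
uid at 88 (size 4, align 4) → ends 92
state at 92 (size 4, align 4) → ends 96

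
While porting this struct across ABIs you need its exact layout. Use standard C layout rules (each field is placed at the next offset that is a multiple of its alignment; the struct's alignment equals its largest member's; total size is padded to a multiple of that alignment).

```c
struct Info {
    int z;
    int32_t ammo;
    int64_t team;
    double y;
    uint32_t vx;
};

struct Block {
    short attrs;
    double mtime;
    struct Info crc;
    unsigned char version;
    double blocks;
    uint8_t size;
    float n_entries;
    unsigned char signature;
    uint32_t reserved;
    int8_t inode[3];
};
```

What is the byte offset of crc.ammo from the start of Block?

20

Info: 0..4  z  (4B, 4-aligned); 4..8  ammo  (4B, 4-aligned); 8..16  team  (8B, 8-aligned); 16..24  y  (8B, 8-aligned); 24..28  vx  (4B, 4-aligned); 28..32  -- tail padding (4B); sizeof = 32, alignof = 8
0..2  attrs  (2B, 2-aligned)
2..8  -- padding (6B)
8..16  mtime  (8B, 8-aligned)
16..48  crc  (32B, 8-aligned)
within Info: ammo at 4
16 + 4 = 20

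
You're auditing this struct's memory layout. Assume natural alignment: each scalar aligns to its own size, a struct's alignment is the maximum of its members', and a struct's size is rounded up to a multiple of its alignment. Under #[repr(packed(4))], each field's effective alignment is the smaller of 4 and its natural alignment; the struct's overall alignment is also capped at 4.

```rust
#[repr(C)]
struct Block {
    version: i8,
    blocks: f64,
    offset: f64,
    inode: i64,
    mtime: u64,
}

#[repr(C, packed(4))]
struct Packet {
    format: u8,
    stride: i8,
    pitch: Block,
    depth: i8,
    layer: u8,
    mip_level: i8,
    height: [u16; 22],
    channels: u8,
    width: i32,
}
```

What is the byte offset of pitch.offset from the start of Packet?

Block: 0..1  version  (1B, 1-aligned); 1..8  -- padding (7B); 8..16  blocks  (8B, 8-aligned); 16..24  offset  (8B, 8-aligned); 24..32  inode  (8B, 8-aligned); 32..40  mtime  (8B, 8-aligned); sizeof = 40, alignof = 8
0..1  format  (1B, 1-aligned)
1..2  stride  (1B, 1-aligned)
2..4  -- padding (2B)
4..44  pitch  (40B, 4-aligned)
within Block: offset at 16
4 + 16 = 20

20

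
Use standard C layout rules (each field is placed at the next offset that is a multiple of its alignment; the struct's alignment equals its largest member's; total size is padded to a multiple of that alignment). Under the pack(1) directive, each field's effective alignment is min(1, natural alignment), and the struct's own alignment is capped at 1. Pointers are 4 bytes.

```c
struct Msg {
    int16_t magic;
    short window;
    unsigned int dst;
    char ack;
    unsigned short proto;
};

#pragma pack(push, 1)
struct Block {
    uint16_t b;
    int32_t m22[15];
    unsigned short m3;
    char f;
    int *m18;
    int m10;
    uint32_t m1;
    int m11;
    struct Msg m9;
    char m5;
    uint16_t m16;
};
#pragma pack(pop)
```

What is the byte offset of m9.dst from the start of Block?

Msg: @0: magic [2B, align 2] → 2; @2: window [2B, align 2] → 4; @4: dst [4B, align 4] → 8; @8: ack [1B, align 1] → 9; +1 pad (align 2); @10: proto [2B, align 2] → 12; size 12, align 4
@0: b [2B, align 1] → 2
@2: m22 [60B, align 1] → 62
@62: m3 [2B, align 1] → 64
@64: f [1B, align 1] → 65
@65: m18 [4B, align 1] → 69
@69: m10 [4B, align 1] → 73
@73: m1 [4B, align 1] → 77
@77: m11 [4B, align 1] → 81
@81: m9 [12B, align 1] → 93
within Msg: dst at 4
81 + 4 = 85

85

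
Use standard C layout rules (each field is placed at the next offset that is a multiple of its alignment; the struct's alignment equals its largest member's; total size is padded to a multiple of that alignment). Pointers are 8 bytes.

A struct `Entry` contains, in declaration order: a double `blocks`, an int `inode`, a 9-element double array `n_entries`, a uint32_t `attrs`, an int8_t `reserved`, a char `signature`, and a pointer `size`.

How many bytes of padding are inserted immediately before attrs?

0

0..8  blocks  (8B, 8-aligned)
8..12  inode  (4B, 4-aligned)
12..16  -- padding (4B)
16..88  n_entries  (72B, 8-aligned)
88..92  attrs  (4B, 4-aligned)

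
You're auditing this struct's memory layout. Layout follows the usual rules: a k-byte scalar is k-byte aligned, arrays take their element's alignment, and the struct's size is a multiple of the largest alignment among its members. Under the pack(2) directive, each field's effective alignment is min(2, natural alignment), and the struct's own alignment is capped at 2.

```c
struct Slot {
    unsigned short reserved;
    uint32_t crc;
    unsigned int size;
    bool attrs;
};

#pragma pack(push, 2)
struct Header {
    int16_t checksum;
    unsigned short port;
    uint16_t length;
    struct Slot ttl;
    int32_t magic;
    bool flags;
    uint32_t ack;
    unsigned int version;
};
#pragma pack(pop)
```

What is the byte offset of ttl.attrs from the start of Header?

18

Slot: @0: reserved [2B, align 2] → 2; +2 pad (align 4); @4: crc [4B, align 4] → 8; @8: size [4B, align 4] → 12; @12: attrs [1B, align 1] → 13; +3 tail pad (align 4); size 16, align 4
@0: checksum [2B, align 2] → 2
@2: port [2B, align 2] → 4
@4: length [2B, align 2] → 6
@6: ttl [16B, align 2] → 22
within Slot: attrs at 12
6 + 12 = 18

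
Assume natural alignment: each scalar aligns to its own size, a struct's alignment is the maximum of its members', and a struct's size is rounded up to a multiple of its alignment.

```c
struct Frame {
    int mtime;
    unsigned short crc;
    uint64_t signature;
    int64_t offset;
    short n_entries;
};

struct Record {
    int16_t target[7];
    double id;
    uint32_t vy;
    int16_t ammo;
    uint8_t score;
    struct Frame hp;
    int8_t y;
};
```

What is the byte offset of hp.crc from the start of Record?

Frame: @0: mtime [4B, align 4] → 4; @4: crc [2B, align 2] → 6; +2 pad (align 8); @8: signature [8B, align 8] → 16; @16: offset [8B, align 8] → 24; @24: n_entries [2B, align 2] → 26; +6 tail pad (align 8); size 32, align 8
@0: target [14B, align 2] → 14
+2 pad (align 8)
@16: id [8B, align 8] → 24
@24: vy [4B, align 4] → 28
@28: ammo [2B, align 2] → 30
@30: score [1B, align 1] → 31
+1 pad (align 8)
@32: hp [32B, align 8] → 64
within Frame: crc at 4
32 + 4 = 36

36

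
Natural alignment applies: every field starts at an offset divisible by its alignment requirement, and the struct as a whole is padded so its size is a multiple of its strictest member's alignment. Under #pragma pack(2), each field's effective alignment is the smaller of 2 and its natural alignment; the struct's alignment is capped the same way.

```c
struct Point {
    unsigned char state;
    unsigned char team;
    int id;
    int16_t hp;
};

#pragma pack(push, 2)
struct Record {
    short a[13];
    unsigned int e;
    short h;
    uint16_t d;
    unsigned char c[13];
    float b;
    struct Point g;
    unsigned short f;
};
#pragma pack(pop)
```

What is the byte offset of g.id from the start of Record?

56

Point: 0..1  state  (1B, 1-aligned); 1..2  team  (1B, 1-aligned); 2..4  -- padding (2B); 4..8  id  (4B, 4-aligned); 8..10  hp  (2B, 2-aligned); 10..12  -- tail padding (2B); sizeof = 12, alignof = 4
0..26  a  (26B, 2-aligned)
26..30  e  (4B, 2-aligned)
30..32  h  (2B, 2-aligned)
32..34  d  (2B, 2-aligned)
34..47  c  (13B, 1-aligned)
47..48  -- padding (1B)
48..52  b  (4B, 2-aligned)
52..64  g  (12B, 2-aligned)
within Point: id at 4
52 + 4 = 56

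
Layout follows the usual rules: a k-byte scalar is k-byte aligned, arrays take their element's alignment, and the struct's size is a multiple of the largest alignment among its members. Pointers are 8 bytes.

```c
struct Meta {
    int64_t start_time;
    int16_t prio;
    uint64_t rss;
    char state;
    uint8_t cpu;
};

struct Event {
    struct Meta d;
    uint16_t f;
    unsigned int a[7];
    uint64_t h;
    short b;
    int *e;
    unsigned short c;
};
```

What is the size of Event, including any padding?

96

Meta: @0: start_time [8B, align 8] → 8; @8: prio [2B, align 2] → 10; +6 pad (align 8); @16: rss [8B, align 8] → 24; @24: state [1B, align 1] → 25; @25: cpu [1B, align 1] → 26; +6 tail pad (align 8); size 32, align 8
@0: d [32B, align 8] → 32
@32: f [2B, align 2] → 34
+2 pad (align 4)
@36: a [28B, align 4] → 64
@64: h [8B, align 8] → 72
@72: b [2B, align 2] → 74
+6 pad (align 8)
@80: e [8B, align 8] → 88
@88: c [2B, align 2] → 90
+6 tail pad (align 8)
size 96, align 8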